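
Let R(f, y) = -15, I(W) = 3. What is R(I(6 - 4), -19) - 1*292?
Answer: -307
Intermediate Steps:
R(I(6 - 4), -19) - 1*292 = -15 - 1*292 = -15 - 292 = -307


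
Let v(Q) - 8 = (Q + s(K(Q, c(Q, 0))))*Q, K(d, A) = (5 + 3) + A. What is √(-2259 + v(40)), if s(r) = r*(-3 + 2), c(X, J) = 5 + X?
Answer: I*√2771 ≈ 52.64*I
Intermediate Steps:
K(d, A) = 8 + A
s(r) = -r (s(r) = r*(-1) = -r)
v(Q) = 8 - 13*Q (v(Q) = 8 + (Q - (8 + (5 + Q)))*Q = 8 + (Q - (13 + Q))*Q = 8 + (Q + (-13 - Q))*Q = 8 - 13*Q)
√(-2259 + v(40)) = √(-2259 + (8 - 13*40)) = √(-2259 + (8 - 520)) = √(-2259 - 512) = √(-2771) = I*√2771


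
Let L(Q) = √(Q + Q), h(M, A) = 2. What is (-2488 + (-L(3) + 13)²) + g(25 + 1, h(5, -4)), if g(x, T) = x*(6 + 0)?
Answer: -2332 + (13 - √6)² ≈ -2220.7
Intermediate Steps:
L(Q) = √2*√Q (L(Q) = √(2*Q) = √2*√Q)
g(x, T) = 6*x (g(x, T) = x*6 = 6*x)
(-2488 + (-L(3) + 13)²) + g(25 + 1, h(5, -4)) = (-2488 + (-√2*√3 + 13)²) + 6*(25 + 1) = (-2488 + (-√6 + 13)²) + 6*26 = (-2488 + (13 - √6)²) + 156 = -2332 + (13 - √6)²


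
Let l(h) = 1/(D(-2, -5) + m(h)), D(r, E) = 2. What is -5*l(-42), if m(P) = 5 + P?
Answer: ⅐ ≈ 0.14286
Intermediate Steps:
l(h) = 1/(7 + h) (l(h) = 1/(2 + (5 + h)) = 1/(7 + h))
-5*l(-42) = -5/(7 - 42) = -5/(-35) = -5*(-1/35) = ⅐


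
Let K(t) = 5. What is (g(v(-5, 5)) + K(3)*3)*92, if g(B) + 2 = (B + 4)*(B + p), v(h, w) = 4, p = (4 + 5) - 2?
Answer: 9292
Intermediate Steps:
p = 7 (p = 9 - 2 = 7)
g(B) = -2 + (4 + B)*(7 + B) (g(B) = -2 + (B + 4)*(B + 7) = -2 + (4 + B)*(7 + B))
(g(v(-5, 5)) + K(3)*3)*92 = ((26 + 4² + 11*4) + 5*3)*92 = ((26 + 16 + 44) + 15)*92 = (86 + 15)*92 = 101*92 = 9292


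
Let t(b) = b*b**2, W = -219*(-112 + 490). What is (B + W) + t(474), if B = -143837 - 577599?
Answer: 105692206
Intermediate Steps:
W = -82782 (W = -219*378 = -82782)
B = -721436
t(b) = b**3
(B + W) + t(474) = (-721436 - 82782) + 474**3 = -804218 + 106496424 = 105692206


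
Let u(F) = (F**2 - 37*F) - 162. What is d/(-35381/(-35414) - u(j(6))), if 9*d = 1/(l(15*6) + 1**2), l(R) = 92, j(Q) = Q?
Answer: 35414/10344862161 ≈ 3.4233e-6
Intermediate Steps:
u(F) = -162 + F**2 - 37*F
d = 1/837 (d = 1/(9*(92 + 1**2)) = 1/(9*(92 + 1)) = (1/9)/93 = (1/9)*(1/93) = 1/837 ≈ 0.0011947)
d/(-35381/(-35414) - u(j(6))) = 1/(837*(-35381/(-35414) - (-162 + 6**2 - 37*6))) = 1/(837*(-35381*(-1/35414) - (-162 + 36 - 222))) = 1/(837*(35381/35414 - 1*(-348))) = 1/(837*(35381/35414 + 348)) = 1/(837*(12359453/35414)) = (1/837)*(35414/12359453) = 35414/10344862161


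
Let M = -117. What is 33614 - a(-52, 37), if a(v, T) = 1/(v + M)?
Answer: 5680767/169 ≈ 33614.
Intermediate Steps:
a(v, T) = 1/(-117 + v) (a(v, T) = 1/(v - 117) = 1/(-117 + v))
33614 - a(-52, 37) = 33614 - 1/(-117 - 52) = 33614 - 1/(-169) = 33614 - 1*(-1/169) = 33614 + 1/169 = 5680767/169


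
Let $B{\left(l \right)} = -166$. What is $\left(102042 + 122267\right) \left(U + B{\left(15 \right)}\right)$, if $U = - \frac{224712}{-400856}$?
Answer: $- \frac{1859448260957}{50107} \approx -3.711 \cdot 10^{7}$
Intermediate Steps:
$U = \frac{28089}{50107}$ ($U = \left(-224712\right) \left(- \frac{1}{400856}\right) = \frac{28089}{50107} \approx 0.56058$)
$\left(102042 + 122267\right) \left(U + B{\left(15 \right)}\right) = \left(102042 + 122267\right) \left(\frac{28089}{50107} - 166\right) = 224309 \left(- \frac{8289673}{50107}\right) = - \frac{1859448260957}{50107}$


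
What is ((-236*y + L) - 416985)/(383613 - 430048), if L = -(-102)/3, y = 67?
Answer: 432763/46435 ≈ 9.3198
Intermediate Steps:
L = 34 (L = -(-102)/3 = -34*(-1) = 34)
((-236*y + L) - 416985)/(383613 - 430048) = ((-236*67 + 34) - 416985)/(383613 - 430048) = ((-15812 + 34) - 416985)/(-46435) = (-15778 - 416985)*(-1/46435) = -432763*(-1/46435) = 432763/46435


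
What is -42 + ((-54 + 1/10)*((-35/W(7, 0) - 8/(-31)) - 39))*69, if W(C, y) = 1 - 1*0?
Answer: 42502803/155 ≈ 2.7421e+5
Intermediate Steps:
W(C, y) = 1 (W(C, y) = 1 + 0 = 1)
-42 + ((-54 + 1/10)*((-35/W(7, 0) - 8/(-31)) - 39))*69 = -42 + ((-54 + 1/10)*((-35/1 - 8/(-31)) - 39))*69 = -42 + ((-54 + 1/10)*((-35*1 - 8*(-1/31)) - 39))*69 = -42 - 539*((-35 + 8/31) - 39)/10*69 = -42 - 539*(-1077/31 - 39)/10*69 = -42 - 539/10*(-2286/31)*69 = -42 + (616077/155)*69 = -42 + 42509313/155 = 42502803/155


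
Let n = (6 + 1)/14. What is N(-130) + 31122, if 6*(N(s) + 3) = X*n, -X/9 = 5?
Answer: 124461/4 ≈ 31115.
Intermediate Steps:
X = -45 (X = -9*5 = -45)
n = ½ (n = 7*(1/14) = ½ ≈ 0.50000)
N(s) = -27/4 (N(s) = -3 + (-45*½)/6 = -3 + (⅙)*(-45/2) = -3 - 15/4 = -27/4)
N(-130) + 31122 = -27/4 + 31122 = 124461/4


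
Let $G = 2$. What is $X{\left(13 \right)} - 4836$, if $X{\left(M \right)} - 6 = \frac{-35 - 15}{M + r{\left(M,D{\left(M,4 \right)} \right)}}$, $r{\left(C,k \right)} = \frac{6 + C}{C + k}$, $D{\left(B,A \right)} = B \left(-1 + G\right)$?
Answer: $- \frac{1725610}{357} \approx -4833.6$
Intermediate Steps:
$D{\left(B,A \right)} = B$ ($D{\left(B,A \right)} = B \left(-1 + 2\right) = B 1 = B$)
$r{\left(C,k \right)} = \frac{6 + C}{C + k}$
$X{\left(M \right)} = 6 - \frac{50}{M + \frac{6 + M}{2 M}}$ ($X{\left(M \right)} = 6 + \frac{-35 - 15}{M + \frac{6 + M}{M + M}} = 6 - \frac{50}{M + \frac{6 + M}{2 M}}$)
$X{\left(13 \right)} - 4836 = \frac{2 \left(18 - 611 + 6 \cdot 13^{2}\right)}{6 + 13 + 2 \cdot 13^{2}} - 4836 = \frac{2 \left(18 - 611 + 6 \cdot 169\right)}{6 + 13 + 2 \cdot 169} - 4836 = \frac{2 \left(18 - 611 + 1014\right)}{6 + 13 + 338} - 4836 = 2 \cdot \frac{1}{357} \cdot 421 - 4836 = \frac{842}{357} - 4836 = - \frac{1725610}{357}$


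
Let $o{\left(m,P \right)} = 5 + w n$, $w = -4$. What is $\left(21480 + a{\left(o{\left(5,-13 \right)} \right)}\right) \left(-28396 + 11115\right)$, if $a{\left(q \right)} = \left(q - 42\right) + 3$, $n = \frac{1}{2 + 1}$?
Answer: $- \frac{1111755854}{3} \approx -3.7059 \cdot 10^{8}$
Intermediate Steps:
$n = \frac{1}{3} \approx 0.33333$
$o{\left(m,P \right)} = \frac{11}{3}$ ($o{\left(m,P \right)} = 5 - \frac{4}{3} = \frac{11}{3}$)
$a{\left(q \right)} = -39 + q$ ($a{\left(q \right)} = \left(-42 + q\right) + 3 = -39 + q$)
$\left(21480 + a{\left(o{\left(5,-13 \right)} \right)}\right) \left(-28396 + 11115\right) = \left(21480 + \left(-39 + \frac{11}{3}\right)\right) \left(-28396 + 11115\right) = \left(21480 - \frac{106}{3}\right) \left(-17281\right) = \frac{64334}{3} \left(-17281\right) = - \frac{1111755854}{3}$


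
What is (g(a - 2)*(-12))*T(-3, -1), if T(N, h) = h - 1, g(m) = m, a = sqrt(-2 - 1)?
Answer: -48 + 24*I*sqrt(3) ≈ -48.0 + 41.569*I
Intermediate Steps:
a = I*sqrt(3) (a = sqrt(-3) = I*sqrt(3) ≈ 1.732*I)
T(N, h) = -1 + h
(g(a - 2)*(-12))*T(-3, -1) = ((I*sqrt(3) - 2)*(-12))*(-1 - 1) = ((-2 + I*sqrt(3))*(-12))*(-2) = (24 - 12*I*sqrt(3))*(-2) = -48 + 24*I*sqrt(3)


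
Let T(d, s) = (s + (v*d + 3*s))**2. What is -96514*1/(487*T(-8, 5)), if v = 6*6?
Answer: -48257/17489144 ≈ -0.0027593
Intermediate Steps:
v = 36
T(d, s) = (4*s + 36*d)**2 (T(d, s) = (s + (36*d + 3*s))**2 = (s + (3*s + 36*d))**2 = (4*s + 36*d)**2)
-96514*1/(487*T(-8, 5)) = -96514*1/(7792*(5 + 9*(-8))**2) = -96514*1/(7792*(5 - 72)**2) = -96514/((16*(-67)**2)*487) = -96514/((16*4489)*487) = -96514/(71824*487) = -96514/34978288 = -96514*1/34978288 = -48257/17489144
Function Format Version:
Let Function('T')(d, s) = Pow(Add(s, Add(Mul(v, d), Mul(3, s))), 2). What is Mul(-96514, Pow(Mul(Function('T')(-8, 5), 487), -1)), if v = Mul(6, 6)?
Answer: Rational(-48257, 17489144) ≈ -0.0027593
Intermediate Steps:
v = 36
Function('T')(d, s) = Pow(Add(Mul(4, s), Mul(36, d)), 2) (Function('T')(d, s) = Pow(Add(s, Add(Mul(36, d), Mul(3, s))), 2) = Pow(Add(s, Add(Mul(3, s), Mul(36, d))), 2) = Pow(Add(Mul(4, s), Mul(36, d)), 2))
Mul(-96514, Pow(Mul(Function('T')(-8, 5), 487), -1)) = Mul(-96514, Pow(Mul(Mul(16, Pow(Add(5, Mul(9, -8)), 2)), 487), -1)) = Mul(-96514, Pow(Mul(Mul(16, Pow(Add(5, -72), 2)), 487), -1)) = Mul(-96514, Pow(Mul(Mul(16, Pow(-67, 2)), 487), -1)) = Mul(-96514, Pow(Mul(Mul(16, 4489), 487), -1)) = Mul(-96514, Pow(Mul(71824, 487), -1)) = Mul(-96514, Pow(34978288, -1)) = Mul(-96514, Rational(1, 34978288)) = Rational(-48257, 17489144)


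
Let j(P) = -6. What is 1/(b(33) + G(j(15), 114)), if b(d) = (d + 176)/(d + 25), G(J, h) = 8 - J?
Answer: 58/1021 ≈ 0.056807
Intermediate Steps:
b(d) = (176 + d)/(25 + d)
1/(b(33) + G(j(15), 114)) = 1/((176 + 33)/(25 + 33) + (8 - 1*(-6))) = 1/(209/58 + (8 + 6)) = 1/((1/58)*209 + 14) = 1/(209/58 + 14) = 1/(1021/58) = 58/1021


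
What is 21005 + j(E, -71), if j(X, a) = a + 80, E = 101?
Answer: 21014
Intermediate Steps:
j(X, a) = 80 + a
21005 + j(E, -71) = 21005 + (80 - 71) = 21005 + 9 = 21014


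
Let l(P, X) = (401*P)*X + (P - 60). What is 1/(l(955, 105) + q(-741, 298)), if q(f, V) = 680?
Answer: 1/40211850 ≈ 2.4868e-8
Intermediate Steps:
l(P, X) = -60 + P + 401*P*X (l(P, X) = 401*P*X + (-60 + P) = -60 + P + 401*P*X)
1/(l(955, 105) + q(-741, 298)) = 1/((-60 + 955 + 401*955*105) + 680) = 1/((-60 + 955 + 40210275) + 680) = 1/(40211170 + 680) = 1/40211850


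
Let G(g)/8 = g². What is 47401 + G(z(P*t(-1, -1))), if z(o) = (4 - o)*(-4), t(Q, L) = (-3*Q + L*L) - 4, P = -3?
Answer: 49449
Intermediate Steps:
t(Q, L) = -4 + L² - 3*Q (t(Q, L) = (-3*Q + L²) - 4 = (L² - 3*Q) - 4 = -4 + L² - 3*Q)
z(o) = -16 + 4*o
G(g) = 8*g²
47401 + G(z(P*t(-1, -1))) = 47401 + 8*(-16 + 4*(-3*(-4 + (-1)² - 3*(-1))))² = 47401 + 8*(-16 + 4*(-3*(-4 + 1 + 3)))² = 47401 + 8*(-16 + 4*(-3*0))² = 47401 + 8*(-16 + 4*0)² = 47401 + 8*(-16 + 0)² = 47401 + 8*(-16)² = 47401 + 8*256 = 47401 + 2048 = 49449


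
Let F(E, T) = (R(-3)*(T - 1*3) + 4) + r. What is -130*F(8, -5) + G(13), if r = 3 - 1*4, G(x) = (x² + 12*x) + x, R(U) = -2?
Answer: -2132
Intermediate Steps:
G(x) = x² + 13*x
r = -1 (r = 3 - 4 = -1)
F(E, T) = 9 - 2*T (F(E, T) = (-2*(T - 1*3) + 4) - 1 = (-2*(T - 3) + 4) - 1 = (-2*(-3 + T) + 4) - 1 = ((6 - 2*T) + 4) - 1 = (10 - 2*T) - 1 = 9 - 2*T)
-130*F(8, -5) + G(13) = -130*(9 - 2*(-5)) + 13*(13 + 13) = -130*(9 + 10) + 13*26 = -130*19 + 338 = -2470 + 338 = -2132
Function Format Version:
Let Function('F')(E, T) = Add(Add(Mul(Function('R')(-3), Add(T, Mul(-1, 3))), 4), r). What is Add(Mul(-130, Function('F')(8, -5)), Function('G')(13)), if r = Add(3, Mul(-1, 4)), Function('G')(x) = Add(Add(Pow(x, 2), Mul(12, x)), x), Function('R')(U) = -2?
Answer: -2132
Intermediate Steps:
Function('G')(x) = Add(Pow(x, 2), Mul(13, x))
r = -1 (r = Add(3, -4) = -1)
Function('F')(E, T) = Add(9, Mul(-2, T)) (Function('F')(E, T) = Add(Add(Mul(-2, Add(T, Mul(-1, 3))), 4), -1) = Add(Add(Mul(-2, Add(T, -3)), 4), -1) = Add(Add(Mul(-2, Add(-3, T)), 4), -1) = Add(Add(Add(6, Mul(-2, T)), 4), -1) = Add(Add(10, Mul(-2, T)), -1) = Add(9, Mul(-2, T)))
Add(Mul(-130, Function('F')(8, -5)), Function('G')(13)) = Add(Mul(-130, Add(9, Mul(-2, -5))), Mul(13, Add(13, 13))) = Add(Mul(-130, Add(9, 10)), Mul(13, 26)) = Add(Mul(-130, 19), 338) = Add(-2470, 338) = -2132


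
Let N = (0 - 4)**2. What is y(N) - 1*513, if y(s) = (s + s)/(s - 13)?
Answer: -1507/3 ≈ -502.33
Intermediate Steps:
N = 16 (N = (-4)**2 = 16)
y(s) = 2*s/(-13 + s) (y(s) = (2*s)/(-13 + s) = 2*s/(-13 + s))
y(N) - 1*513 = 2*16/(-13 + 16) - 1*513 = 2*16/3 - 513 = 2*16*(1/3) - 513 = 32/3 - 513 = -1507/3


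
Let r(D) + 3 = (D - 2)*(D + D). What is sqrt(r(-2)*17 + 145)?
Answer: sqrt(366) ≈ 19.131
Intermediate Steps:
r(D) = -3 + 2*D*(-2 + D) (r(D) = -3 + (D - 2)*(D + D) = -3 + (-2 + D)*(2*D) = -3 + 2*D*(-2 + D))
sqrt(r(-2)*17 + 145) = sqrt((-3 - 4*(-2) + 2*(-2)**2)*17 + 145) = sqrt((-3 + 8 + 2*4)*17 + 145) = sqrt((-3 + 8 + 8)*17 + 145) = sqrt(13*17 + 145) = sqrt(221 + 145) = sqrt(366)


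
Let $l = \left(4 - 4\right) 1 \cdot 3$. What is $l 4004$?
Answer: $0$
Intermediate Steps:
$l = 0$ ($l = \left(4 - 4\right) 1 \cdot 3 = 0 \cdot 1 \cdot 3 = 0 \cdot 3 = 0$)
$l 4004 = 0 \cdot 4004 = 0$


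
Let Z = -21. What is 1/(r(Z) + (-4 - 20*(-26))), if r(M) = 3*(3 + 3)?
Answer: 1/534 ≈ 0.0018727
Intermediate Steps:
r(M) = 18 (r(M) = 3*6 = 18)
1/(r(Z) + (-4 - 20*(-26))) = 1/(18 + (-4 - 20*(-26))) = 1/(18 + (-4 + 520)) = 1/(18 + 516) = 1/534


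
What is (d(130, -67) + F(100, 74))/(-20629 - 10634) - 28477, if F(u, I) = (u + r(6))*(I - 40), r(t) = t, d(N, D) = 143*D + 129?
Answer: -52368859/1839 ≈ -28477.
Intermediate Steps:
d(N, D) = 129 + 143*D
F(u, I) = (-40 + I)*(6 + u) (F(u, I) = (u + 6)*(I - 40) = (6 + u)*(-40 + I) = (-40 + I)*(6 + u))
(d(130, -67) + F(100, 74))/(-20629 - 10634) - 28477 = ((129 + 143*(-67)) + (-240 - 40*100 + 6*74 + 74*100))/(-20629 - 10634) - 28477 = ((129 - 9581) + (-240 - 4000 + 444 + 7400))/(-31263) - 28477 = (-9452 + 3604)*(-1/31263) - 28477 = -5848*(-1/31263) - 28477 = 344/1839 - 28477 = -52368859/1839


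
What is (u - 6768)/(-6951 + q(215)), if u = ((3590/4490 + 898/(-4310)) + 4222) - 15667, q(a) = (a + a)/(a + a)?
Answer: 17622235691/6724785250 ≈ 2.6205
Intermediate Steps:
q(a) = 1 (q(a) = (2*a)/((2*a)) = (2*a)*(1/(2*a)) = 1)
u = -11073552731/967595 (u = ((3590*(1/4490) + 898*(-1/4310)) + 4222) - 15667 = ((359/449 - 449/2155) + 4222) - 15667 = (572044/967595 + 4222) - 15667 = 4085758134/967595 - 15667 = -11073552731/967595 ≈ -11444.)
(u - 6768)/(-6951 + q(215)) = (-11073552731/967595 - 6768)/(-6951 + 1) = -17622235691/967595/(-6950) = -17622235691/967595*(-1/6950) = 17622235691/6724785250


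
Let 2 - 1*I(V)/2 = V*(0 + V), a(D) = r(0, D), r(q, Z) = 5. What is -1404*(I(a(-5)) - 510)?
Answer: 780624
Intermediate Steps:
a(D) = 5
I(V) = 4 - 2*V² (I(V) = 4 - 2*V*(0 + V) = 4 - 2*V*V = 4 - 2*V²)
-1404*(I(a(-5)) - 510) = -1404*((4 - 2*5²) - 510) = -1404*((4 - 2*25) - 510) = -1404*((4 - 50) - 510) = -1404*(-46 - 510) = -1404*(-556) = 780624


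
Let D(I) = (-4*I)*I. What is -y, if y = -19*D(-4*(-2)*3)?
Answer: -43776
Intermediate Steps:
D(I) = -4*I**2
y = 43776 (y = -(-76)*(-4*(-2)*3)**2 = -(-76)*(8*3)**2 = -(-76)*24**2 = -(-76)*576 = -19*(-2304) = 43776)
-y = -1*43776 = -43776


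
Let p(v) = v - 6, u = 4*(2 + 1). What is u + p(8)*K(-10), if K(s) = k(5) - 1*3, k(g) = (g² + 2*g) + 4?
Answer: 84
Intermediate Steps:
k(g) = 4 + g² + 2*g
u = 12 (u = 4*3 = 12)
K(s) = 36 (K(s) = (4 + 5² + 2*5) - 1*3 = (4 + 25 + 10) - 3 = 39 - 3 = 36)
p(v) = -6 + v
u + p(8)*K(-10) = 12 + (-6 + 8)*36 = 12 + 2*36 = 12 + 72 = 84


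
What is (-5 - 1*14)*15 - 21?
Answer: -306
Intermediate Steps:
(-5 - 1*14)*15 - 21 = (-5 - 14)*15 - 21 = -19*15 - 21 = -285 - 21 = -306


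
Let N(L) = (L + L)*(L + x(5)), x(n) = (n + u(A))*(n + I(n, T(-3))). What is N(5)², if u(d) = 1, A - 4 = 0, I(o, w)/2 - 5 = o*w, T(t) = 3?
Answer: 7562500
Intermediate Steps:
I(o, w) = 10 + 2*o*w (I(o, w) = 10 + 2*(o*w) = 10 + 2*o*w)
A = 4 (A = 4 + 0 = 4)
x(n) = (1 + n)*(10 + 7*n) (x(n) = (n + 1)*(n + (10 + 2*n*3)) = (1 + n)*(n + (10 + 6*n)) = (1 + n)*(10 + 7*n))
N(L) = 2*L*(270 + L) (N(L) = (L + L)*(L + (10 + 7*5² + 17*5)) = (2*L)*(L + (10 + 7*25 + 85)) = (2*L)*(L + (10 + 175 + 85)) = (2*L)*(L + 270) = (2*L)*(270 + L) = 2*L*(270 + L))
N(5)² = (2*5*(270 + 5))² = (2*5*275)² = 2750² = 7562500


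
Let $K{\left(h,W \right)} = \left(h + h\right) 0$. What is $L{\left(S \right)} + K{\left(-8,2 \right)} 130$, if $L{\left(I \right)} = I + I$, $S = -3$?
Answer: $-6$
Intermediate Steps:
$L{\left(I \right)} = 2 I$
$K{\left(h,W \right)} = 0$ ($K{\left(h,W \right)} = 2 h 0 = 0$)
$L{\left(S \right)} + K{\left(-8,2 \right)} 130 = 2 \left(-3\right) + 0 \cdot 130 = -6 + 0 = -6$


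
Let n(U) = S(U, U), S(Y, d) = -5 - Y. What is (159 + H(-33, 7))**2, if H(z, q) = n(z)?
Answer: 34969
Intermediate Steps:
n(U) = -5 - U
H(z, q) = -5 - z
(159 + H(-33, 7))**2 = (159 + (-5 - 1*(-33)))**2 = (159 + (-5 + 33))**2 = (159 + 28)**2 = 187**2 = 34969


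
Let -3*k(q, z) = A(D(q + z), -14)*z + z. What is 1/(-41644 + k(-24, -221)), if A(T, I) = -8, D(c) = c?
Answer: -3/126479 ≈ -2.3719e-5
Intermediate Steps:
k(q, z) = 7*z/3 (k(q, z) = -(-8*z + z)/3 = -(-7)*z/3 = 7*z/3)
1/(-41644 + k(-24, -221)) = 1/(-41644 + (7/3)*(-221)) = 1/(-41644 - 1547/3) = 1/(-126479/3) = -3/126479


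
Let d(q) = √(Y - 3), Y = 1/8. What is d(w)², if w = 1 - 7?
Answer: -23/8 ≈ -2.8750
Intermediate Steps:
Y = ⅛ ≈ 0.12500
w = -6
d(q) = I*√46/4 (d(q) = √(⅛ - 3) = √(-23/8) = I*√46/4)
d(w)² = (I*√46/4)² = -23/8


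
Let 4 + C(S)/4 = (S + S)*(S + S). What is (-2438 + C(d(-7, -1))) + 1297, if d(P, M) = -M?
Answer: -1141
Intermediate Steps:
C(S) = -16 + 16*S² (C(S) = -16 + 4*((S + S)*(S + S)) = -16 + 4*((2*S)*(2*S)) = -16 + 4*(4*S²) = -16 + 16*S²)
(-2438 + C(d(-7, -1))) + 1297 = (-2438 + (-16 + 16*(-1*(-1))²)) + 1297 = (-2438 + (-16 + 16*1²)) + 1297 = (-2438 + (-16 + 16*1)) + 1297 = (-2438 + (-16 + 16)) + 1297 = (-2438 + 0) + 1297 = -2438 + 1297 = -1141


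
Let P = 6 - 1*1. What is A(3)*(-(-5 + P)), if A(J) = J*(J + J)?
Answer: 0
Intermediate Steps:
A(J) = 2*J**2 (A(J) = J*(2*J) = 2*J**2)
P = 5 (P = 6 - 1 = 5)
A(3)*(-(-5 + P)) = (2*3**2)*(-(-5 + 5)) = (2*9)*(-1*0) = 18*0 = 0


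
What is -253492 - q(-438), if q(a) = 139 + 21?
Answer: -253652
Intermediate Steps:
q(a) = 160
-253492 - q(-438) = -253492 - 1*160 = -253492 - 160 = -253652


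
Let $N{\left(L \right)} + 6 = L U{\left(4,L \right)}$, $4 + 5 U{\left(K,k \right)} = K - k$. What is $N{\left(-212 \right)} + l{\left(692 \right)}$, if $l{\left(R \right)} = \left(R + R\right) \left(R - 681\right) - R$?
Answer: $\frac{27686}{5} \approx 5537.2$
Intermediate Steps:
$U{\left(K,k \right)} = - \frac{4}{5} - \frac{k}{5} + \frac{K}{5}$ ($U{\left(K,k \right)} = - \frac{4}{5} + \frac{K - k}{5} = - \frac{4}{5} + \left(- \frac{k}{5} + \frac{K}{5}\right) = - \frac{4}{5} - \frac{k}{5} + \frac{K}{5}$)
$l{\left(R \right)} = - R + 2 R \left(-681 + R\right)$ ($l{\left(R \right)} = 2 R \left(-681 + R\right) - R = - R + 2 R \left(-681 + R\right)$)
$N{\left(L \right)} = -6 - \frac{L^{2}}{5}$ ($N{\left(L \right)} = -6 + L \left(- \frac{4}{5} - \frac{L}{5} + \frac{1}{5} \cdot 4\right) = -6 + L \left(- \frac{4}{5} - \frac{L}{5} + \frac{4}{5}\right) = -6 + L \left(- \frac{L}{5}\right) = -6 - \frac{L^{2}}{5}$)
$N{\left(-212 \right)} + l{\left(692 \right)} = \left(-6 - \frac{\left(-212\right)^{2}}{5}\right) + 692 \left(-1363 + 2 \cdot 692\right) = \left(-6 - \frac{44944}{5}\right) + 692 \left(-1363 + 1384\right) = \left(-6 - \frac{44944}{5}\right) + 692 \cdot 21 = - \frac{44974}{5} + 14532 = \frac{27686}{5}$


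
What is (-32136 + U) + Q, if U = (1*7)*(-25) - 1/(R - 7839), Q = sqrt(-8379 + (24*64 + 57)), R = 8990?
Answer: -37189962/1151 + 3*I*sqrt(754) ≈ -32311.0 + 82.377*I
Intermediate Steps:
Q = 3*I*sqrt(754) (Q = sqrt(-8379 + (1536 + 57)) = sqrt(-8379 + 1593) = sqrt(-6786) = 3*I*sqrt(754) ≈ 82.377*I)
U = -201426/1151 (U = (1*7)*(-25) - 1/(8990 - 7839) = 7*(-25) - 1/1151 = -175 - 1*1/1151 = -175 - 1/1151 = -201426/1151 ≈ -175.00)
(-32136 + U) + Q = (-32136 - 201426/1151) + 3*I*sqrt(754) = -37189962/1151 + 3*I*sqrt(754)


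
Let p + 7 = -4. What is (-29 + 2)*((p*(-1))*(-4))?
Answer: 1188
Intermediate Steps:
p = -11 (p = -7 - 4 = -11)
(-29 + 2)*((p*(-1))*(-4)) = (-29 + 2)*(-11*(-1)*(-4)) = -297*(-4) = -27*(-44) = 1188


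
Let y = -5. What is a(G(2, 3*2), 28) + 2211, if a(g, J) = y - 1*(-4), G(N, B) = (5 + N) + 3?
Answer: 2210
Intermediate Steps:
G(N, B) = 8 + N
a(g, J) = -1 (a(g, J) = -5 - 1*(-4) = -5 + 4 = -1)
a(G(2, 3*2), 28) + 2211 = -1 + 2211 = 2210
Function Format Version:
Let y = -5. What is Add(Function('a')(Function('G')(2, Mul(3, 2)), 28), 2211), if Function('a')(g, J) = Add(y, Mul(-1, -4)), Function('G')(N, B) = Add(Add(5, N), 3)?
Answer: 2210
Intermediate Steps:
Function('G')(N, B) = Add(8, N)
Function('a')(g, J) = -1 (Function('a')(g, J) = Add(-5, Mul(-1, -4)) = Add(-5, 4) = -1)
Add(Function('a')(Function('G')(2, Mul(3, 2)), 28), 2211) = Add(-1, 2211) = 2210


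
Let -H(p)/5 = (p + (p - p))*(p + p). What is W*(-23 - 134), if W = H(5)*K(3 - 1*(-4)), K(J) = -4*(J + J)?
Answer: -2198000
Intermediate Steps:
H(p) = -10*p**2 (H(p) = -5*(p + (p - p))*(p + p) = -5*(p + 0)*2*p = -5*p*2*p = -10*p**2)
K(J) = -8*J
W = 14000 (W = (-10*5**2)*(-8*(3 - 1*(-4))) = (-10*25)*(-8*(3 + 4)) = -(-2000)*7 = -250*(-56) = 14000)
W*(-23 - 134) = 14000*(-23 - 134) = 14000*(-157) = -2198000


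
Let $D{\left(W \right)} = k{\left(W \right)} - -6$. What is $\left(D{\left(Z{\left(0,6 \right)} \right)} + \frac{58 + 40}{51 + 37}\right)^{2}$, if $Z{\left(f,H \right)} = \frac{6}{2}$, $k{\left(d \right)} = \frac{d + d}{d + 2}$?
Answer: $\frac{3345241}{48400} \approx 69.117$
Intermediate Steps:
$k{\left(d \right)} = \frac{2 d}{2 + d}$
$Z{\left(f,H \right)} = 3$ ($Z{\left(f,H \right)} = 6 \cdot \frac{1}{2} = 3$)
$D{\left(W \right)} = 6 + \frac{2 W}{2 + W}$ ($D{\left(W \right)} = \frac{2 W}{2 + W} - -6 = \frac{2 W}{2 + W} + 6 = 6 + \frac{2 W}{2 + W}$)
$\left(D{\left(Z{\left(0,6 \right)} \right)} + \frac{58 + 40}{51 + 37}\right)^{2} = \left(\frac{4 \left(3 + 2 \cdot 3\right)}{2 + 3} + \frac{58 + 40}{51 + 37}\right)^{2} = \left(\frac{4 \left(3 + 6\right)}{5} + \frac{98}{88}\right)^{2} = \left(4 \cdot \frac{1}{5} \cdot 9 + 98 \cdot \frac{1}{88}\right)^{2} = \left(\frac{36}{5} + \frac{49}{44}\right)^{2} = \left(\frac{1829}{220}\right)^{2} = \frac{3345241}{48400}$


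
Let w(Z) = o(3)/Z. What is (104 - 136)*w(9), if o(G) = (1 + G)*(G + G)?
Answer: -256/3 ≈ -85.333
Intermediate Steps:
o(G) = 2*G*(1 + G) (o(G) = (1 + G)*(2*G) = 2*G*(1 + G))
w(Z) = 24/Z (w(Z) = (2*3*(1 + 3))/Z = (2*3*4)/Z = 24/Z)
(104 - 136)*w(9) = (104 - 136)*(24/9) = -768/9 = -32*8/3 = -256/3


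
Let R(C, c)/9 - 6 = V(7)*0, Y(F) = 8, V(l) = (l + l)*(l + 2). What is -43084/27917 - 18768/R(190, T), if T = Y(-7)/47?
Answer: -87712132/251253 ≈ -349.10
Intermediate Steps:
V(l) = 2*l*(2 + l) (V(l) = (2*l)*(2 + l) = 2*l*(2 + l))
T = 8/47 ≈ 0.17021
R(C, c) = 54 (R(C, c) = 54 + 9*((2*7*(2 + 7))*0) = 54 + 9*((2*7*9)*0) = 54 + 9*(126*0) = 54 + 9*0 = 54 + 0 = 54)
-43084/27917 - 18768/R(190, T) = -43084/27917 - 18768/54 = -43084*1/27917 - 18768*1/54 = -43084/27917 - 3128/9 = -87712132/251253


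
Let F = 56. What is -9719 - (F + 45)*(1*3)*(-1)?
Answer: -9416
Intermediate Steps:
-9719 - (F + 45)*(1*3)*(-1) = -9719 - (56 + 45)*(1*3)*(-1) = -9719 - 101*3*(-1) = -9719 - 101*(-3) = -9719 - 1*(-303) = -9719 + 303 = -9416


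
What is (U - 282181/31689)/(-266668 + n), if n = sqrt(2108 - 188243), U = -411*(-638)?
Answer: -2215782817792028/2253468432888351 - 8309144021*I*sqrt(186135)/2253468432888351 ≈ -0.98328 - 0.0015908*I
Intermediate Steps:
U = 262218
n = I*sqrt(186135) (n = sqrt(-186135) = I*sqrt(186135) ≈ 431.43*I)
(U - 282181/31689)/(-266668 + n) = (262218 - 282181/31689)/(-266668 + I*sqrt(186135)) = 8309144021/(31689*(-266668 + I*sqrt(186135)))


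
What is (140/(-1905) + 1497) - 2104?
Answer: -231295/381 ≈ -607.07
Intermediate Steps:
(140/(-1905) + 1497) - 2104 = (140*(-1/1905) + 1497) - 2104 = (-28/381 + 1497) - 2104 = 570329/381 - 2104 = -231295/381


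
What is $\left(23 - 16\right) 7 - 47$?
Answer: $2$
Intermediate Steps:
$\left(23 - 16\right) 7 - 47 = 7 \cdot 7 - 47 = 49 - 47 = 2$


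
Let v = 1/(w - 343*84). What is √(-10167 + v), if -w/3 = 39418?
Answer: I*√219896027902518/147066 ≈ 100.83*I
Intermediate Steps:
w = -118254 (w = -3*39418 = -118254)
v = -1/147066 (v = 1/(-118254 - 343*84) = 1/(-118254 - 28812) = 1/(-147066) = -1/147066 ≈ -6.7997e-6)
√(-10167 + v) = √(-10167 - 1/147066) = √(-1495220023/147066) = I*√219896027902518/147066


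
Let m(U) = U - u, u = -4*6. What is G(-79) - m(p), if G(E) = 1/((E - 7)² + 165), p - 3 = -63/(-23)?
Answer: -5171701/173903 ≈ -29.739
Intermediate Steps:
p = 132/23 (p = 3 - 63/(-23) = 3 - 63*(-1/23) = 3 + 63/23 = 132/23 ≈ 5.7391)
u = -24
G(E) = 1/(165 + (-7 + E)²) (G(E) = 1/((-7 + E)² + 165) = 1/(165 + (-7 + E)²))
m(U) = 24 + U (m(U) = U - 1*(-24) = U + 24 = 24 + U)
G(-79) - m(p) = 1/(165 + (-7 - 79)²) - (24 + 132/23) = 1/(165 + (-86)²) - 1*684/23 = 1/(165 + 7396) - 684/23 = 1/7561 - 684/23 = -5171701/173903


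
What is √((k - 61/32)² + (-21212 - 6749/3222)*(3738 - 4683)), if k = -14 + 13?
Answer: √657752507694129/5728 ≈ 4477.4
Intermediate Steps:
k = -1
√((k - 61/32)² + (-21212 - 6749/3222)*(3738 - 4683)) = √((-1 - 61/32)² + (-21212 - 6749/3222)*(3738 - 4683)) = √((-1 - 61*1/32)² + (-21212 - 6749*1/3222)*(-945)) = √((-1 - 61/32)² + (-21212 - 6749/3222)*(-945)) = √((-93/32)² - 68351813/3222*(-945)) = √(8649/1024 + 7176940365/358) = √(3674595015051/183296) = √657752507694129/5728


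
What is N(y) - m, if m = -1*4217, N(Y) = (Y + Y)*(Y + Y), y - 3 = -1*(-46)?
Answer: 13821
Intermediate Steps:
y = 49 (y = 3 - 1*(-46) = 3 + 46 = 49)
N(Y) = 4*Y² (N(Y) = (2*Y)*(2*Y) = 4*Y²)
m = -4217
N(y) - m = 4*49² - 1*(-4217) = 4*2401 + 4217 = 9604 + 4217 = 13821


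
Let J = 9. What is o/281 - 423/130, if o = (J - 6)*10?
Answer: -114963/36530 ≈ -3.1471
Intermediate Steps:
o = 30 (o = (9 - 6)*10 = 3*10 = 30)
o/281 - 423/130 = 30/281 - 423/130 = -114963/36530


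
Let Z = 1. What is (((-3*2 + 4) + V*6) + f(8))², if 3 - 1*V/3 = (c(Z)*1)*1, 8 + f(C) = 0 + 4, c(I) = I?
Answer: 900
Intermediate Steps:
f(C) = -4 (f(C) = -8 + (0 + 4) = -8 + 4 = -4)
V = 6 (V = 9 - 3*1*1 = 9 - 3 = 6)
(((-3*2 + 4) + V*6) + f(8))² = (((-3*2 + 4) + 6*6) - 4)² = (((-6 + 4) + 36) - 4)² = ((-2 + 36) - 4)² = (34 - 4)² = 30² = 900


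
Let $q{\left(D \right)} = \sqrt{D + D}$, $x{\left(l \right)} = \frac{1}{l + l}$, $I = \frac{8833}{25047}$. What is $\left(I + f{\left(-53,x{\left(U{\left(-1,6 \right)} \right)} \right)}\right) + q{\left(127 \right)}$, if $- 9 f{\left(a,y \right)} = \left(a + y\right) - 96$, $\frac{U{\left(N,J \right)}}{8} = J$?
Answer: $\frac{335977}{19872} + \sqrt{254} \approx 32.844$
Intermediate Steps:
$U{\left(N,J \right)} = 8 J$
$I = \frac{73}{207}$ ($I = 8833 \cdot \frac{1}{25047} = \frac{73}{207} \approx 0.35266$)
$x{\left(l \right)} = \frac{1}{2 l}$
$q{\left(D \right)} = \sqrt{2} \sqrt{D}$ ($q{\left(D \right)} = \sqrt{2 D} = \sqrt{2} \sqrt{D}$)
$f{\left(a,y \right)} = \frac{32}{3} - \frac{a}{9} - \frac{y}{9}$ ($f{\left(a,y \right)} = - \frac{\left(a + y\right) - 96}{9} = - \frac{-96 + a + y}{9} = \frac{32}{3} - \frac{a}{9} - \frac{y}{9}$)
$\left(I + f{\left(-53,x{\left(U{\left(-1,6 \right)} \right)} \right)}\right) + q{\left(127 \right)} = \left(\frac{73}{207} - \left(- \frac{149}{9} + \frac{1}{9} \cdot \frac{1}{2} \frac{1}{8 \cdot 6}\right)\right) + \sqrt{2} \sqrt{127} = \left(\frac{73}{207} + \left(\frac{32}{3} + \frac{53}{9} - \frac{\frac{1}{2} \cdot \frac{1}{48}}{9}\right)\right) + \sqrt{254} = \left(\frac{73}{207} + \left(\frac{32}{3} + \frac{53}{9} - \frac{1}{864}\right)\right) + \sqrt{254} = \left(\frac{73}{207} + \frac{14303}{864}\right) + \sqrt{254} = \frac{335977}{19872} + \sqrt{254}$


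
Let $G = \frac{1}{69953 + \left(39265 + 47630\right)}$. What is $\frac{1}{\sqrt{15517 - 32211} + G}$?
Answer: $\frac{156848}{410694020466177} - \frac{24601295104 i \sqrt{16694}}{410694020466177} \approx 3.8191 \cdot 10^{-10} - 0.0077396 i$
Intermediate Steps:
$G = \frac{1}{156848}$ ($G = \frac{1}{69953 + 86895} = \frac{1}{156848} \approx 6.3756 \cdot 10^{-6}$)
$\frac{1}{\sqrt{15517 - 32211} + G} = \frac{1}{\sqrt{15517 - 32211} + \frac{1}{156848}} = \frac{1}{\sqrt{-16694} + \frac{1}{156848}} = \frac{1}{i \sqrt{16694} + \frac{1}{156848}} = \frac{1}{\frac{1}{156848} + i \sqrt{16694}}$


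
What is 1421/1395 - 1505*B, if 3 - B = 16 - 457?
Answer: -932165479/1395 ≈ -6.6822e+5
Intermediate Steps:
B = 444 (B = 3 - (16 - 457) = 3 - 1*(-441) = 3 + 441 = 444)
1421/1395 - 1505*B = 1421/1395 - 1505*444 = 1421*(1/1395) - 668220 = 1421/1395 - 668220 = -932165479/1395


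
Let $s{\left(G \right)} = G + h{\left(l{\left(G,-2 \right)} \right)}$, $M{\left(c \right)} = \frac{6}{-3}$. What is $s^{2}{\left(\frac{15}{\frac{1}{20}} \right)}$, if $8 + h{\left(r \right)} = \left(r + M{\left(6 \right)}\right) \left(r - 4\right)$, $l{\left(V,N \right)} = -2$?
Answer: $99856$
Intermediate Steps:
$M{\left(c \right)} = -2$ ($M{\left(c \right)} = 6 \left(- \frac{1}{3}\right) = -2$)
$h{\left(r \right)} = -8 + \left(-4 + r\right) \left(-2 + r\right)$ ($h{\left(r \right)} = -8 + \left(r - 2\right) \left(r - 4\right) = -8 + \left(-2 + r\right) \left(-4 + r\right) = -8 + \left(-4 + r\right) \left(-2 + r\right)$)
$s{\left(G \right)} = 16 + G$ ($s{\left(G \right)} = G - 2 \left(-6 - 2\right) = G - -16 = G + 16 = 16 + G$)
$s^{2}{\left(\frac{15}{\frac{1}{20}} \right)} = \left(16 + \frac{15}{\frac{1}{20}}\right)^{2} = \left(16 + 15 \frac{1}{\frac{1}{20}}\right)^{2} = \left(16 + 15 \cdot 20\right)^{2} = \left(16 + 300\right)^{2} = 316^{2} = 99856$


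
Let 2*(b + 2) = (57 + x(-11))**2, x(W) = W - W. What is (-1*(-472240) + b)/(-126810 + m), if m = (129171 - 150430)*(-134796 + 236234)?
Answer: -5675/25827512 ≈ -0.00021973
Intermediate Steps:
x(W) = 0
m = -2156470442 (m = -21259*101438 = -2156470442)
b = 3245/2 (b = -2 + (57 + 0)**2/2 = -2 + (1/2)*57**2 = -2 + (1/2)*3249 = -2 + 3249/2 = 3245/2 ≈ 1622.5)
(-1*(-472240) + b)/(-126810 + m) = (-1*(-472240) + 3245/2)/(-126810 - 2156470442) = (472240 + 3245/2)/(-2156597252) = (947725/2)*(-1/2156597252) = -5675/25827512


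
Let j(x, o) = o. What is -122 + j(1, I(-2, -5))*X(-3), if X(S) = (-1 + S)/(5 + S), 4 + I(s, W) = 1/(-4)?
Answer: -227/2 ≈ -113.50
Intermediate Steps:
I(s, W) = -17/4 (I(s, W) = -4 + 1/(-4) = -4 - 1/4 = -17/4)
X(S) = (-1 + S)/(5 + S)
-122 + j(1, I(-2, -5))*X(-3) = -122 - 17*(-1 - 3)/(4*(5 - 3)) = -122 - 17*(-4)/(4*2) = -122 - 17*(-4)/8 = -122 - 17/4*(-2) = -122 + 17/2 = -227/2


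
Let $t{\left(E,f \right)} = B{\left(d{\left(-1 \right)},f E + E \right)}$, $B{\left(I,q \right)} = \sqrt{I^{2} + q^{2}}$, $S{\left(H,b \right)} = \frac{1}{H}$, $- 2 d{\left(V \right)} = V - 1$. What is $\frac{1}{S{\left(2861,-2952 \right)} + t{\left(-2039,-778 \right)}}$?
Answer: $- \frac{2861}{20545286640839505009} + \frac{8185321 \sqrt{2510015995810}}{20545286640839505009} \approx 6.3119 \cdot 10^{-7}$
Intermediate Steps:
$d{\left(V \right)} = \frac{1}{2} - \frac{V}{2}$ ($d{\left(V \right)} = - \frac{V - 1}{2} = - \frac{-1 + V}{2} = \frac{1}{2} - \frac{V}{2}$)
$t{\left(E,f \right)} = \sqrt{1 + \left(E + E f\right)^{2}}$ ($t{\left(E,f \right)} = \sqrt{\left(\frac{1}{2} - - \frac{1}{2}\right)^{2} + \left(f E + E\right)^{2}} = \sqrt{\left(\frac{1}{2} + \frac{1}{2}\right)^{2} + \left(E f + E\right)^{2}} = \sqrt{1^{2} + \left(E + E f\right)^{2}} = \sqrt{1 + \left(E + E f\right)^{2}}$)
$\frac{1}{S{\left(2861,-2952 \right)} + t{\left(-2039,-778 \right)}} = \frac{1}{\frac{1}{2861} + \sqrt{1 + \left(-2039\right)^{2} \left(1 - 778\right)^{2}}} = \frac{1}{\frac{1}{2861} + \sqrt{1 + 4157521 \left(-777\right)^{2}}} = \frac{1}{\frac{1}{2861} + \sqrt{1 + 4157521 \cdot 603729}} = \frac{1}{\frac{1}{2861} + \sqrt{1 + 2510015995809}} = \frac{1}{\frac{1}{2861} + \sqrt{2510015995810}}$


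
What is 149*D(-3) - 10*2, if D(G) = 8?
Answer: 1172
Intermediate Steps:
149*D(-3) - 10*2 = 149*8 - 10*2 = 1192 - 20 = 1172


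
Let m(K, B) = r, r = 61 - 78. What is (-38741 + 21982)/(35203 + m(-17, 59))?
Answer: -16759/35186 ≈ -0.47630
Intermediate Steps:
r = -17
m(K, B) = -17
(-38741 + 21982)/(35203 + m(-17, 59)) = (-38741 + 21982)/(35203 - 17) = -16759/35186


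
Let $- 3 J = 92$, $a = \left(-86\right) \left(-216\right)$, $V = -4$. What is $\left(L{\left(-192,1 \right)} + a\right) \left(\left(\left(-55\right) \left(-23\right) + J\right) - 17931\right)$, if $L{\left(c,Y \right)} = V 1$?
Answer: $- \frac{930271480}{3} \approx -3.1009 \cdot 10^{8}$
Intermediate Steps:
$a = 18576$
$J = - \frac{92}{3}$ ($J = \left(- \frac{1}{3}\right) 92 = - \frac{92}{3} \approx -30.667$)
$L{\left(c,Y \right)} = -4$ ($L{\left(c,Y \right)} = \left(-4\right) 1 = -4$)
$\left(L{\left(-192,1 \right)} + a\right) \left(\left(\left(-55\right) \left(-23\right) + J\right) - 17931\right) = \left(-4 + 18576\right) \left(\left(\left(-55\right) \left(-23\right) - \frac{92}{3}\right) - 17931\right) = 18572 \left(\left(1265 - \frac{92}{3}\right) - 17931\right) = 18572 \left(\frac{3703}{3} - 17931\right) = 18572 \left(- \frac{50090}{3}\right) = - \frac{930271480}{3}$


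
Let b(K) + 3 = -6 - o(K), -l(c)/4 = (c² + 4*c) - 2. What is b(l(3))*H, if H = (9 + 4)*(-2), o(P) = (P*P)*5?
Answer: 751114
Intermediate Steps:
o(P) = 5*P² (o(P) = P²*5 = 5*P²)
l(c) = 8 - 16*c - 4*c² (l(c) = -4*((c² + 4*c) - 2) = -4*(-2 + c² + 4*c) = 8 - 16*c - 4*c²)
b(K) = -9 - 5*K² (b(K) = -3 + (-6 - 5*K²) = -9 - 5*K²)
H = -26 (H = 13*(-2) = -26)
b(l(3))*H = (-9 - 5*(8 - 16*3 - 4*3²)²)*(-26) = (-9 - 5*(8 - 48 - 4*9)²)*(-26) = (-9 - 5*(8 - 48 - 36)²)*(-26) = (-9 - 5*(-76)²)*(-26) = (-9 - 5*5776)*(-26) = (-9 - 28880)*(-26) = -28889*(-26) = 751114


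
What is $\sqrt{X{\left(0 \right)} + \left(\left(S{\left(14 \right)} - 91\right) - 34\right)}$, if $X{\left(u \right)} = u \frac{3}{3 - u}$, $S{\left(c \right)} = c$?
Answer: $i \sqrt{111} \approx 10.536 i$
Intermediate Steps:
$X{\left(u \right)} = \frac{3 u}{3 - u}$
$\sqrt{X{\left(0 \right)} + \left(\left(S{\left(14 \right)} - 91\right) - 34\right)} = \sqrt{\left(-3\right) 0 \frac{1}{-3 + 0} + \left(\left(14 - 91\right) - 34\right)} = \sqrt{\left(-3\right) 0 \frac{1}{-3} + \left(-77 + \left(-56 + 22\right)\right)} = \sqrt{\left(-3\right) 0 \left(- \frac{1}{3}\right) - 111} = \sqrt{0 - 111} = \sqrt{-111} = i \sqrt{111}$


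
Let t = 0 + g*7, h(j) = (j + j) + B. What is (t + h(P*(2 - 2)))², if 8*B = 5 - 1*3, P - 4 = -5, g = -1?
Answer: 729/16 ≈ 45.563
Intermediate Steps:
P = -1 (P = 4 - 5 = -1)
B = ¼ (B = (5 - 1*3)/8 = (5 - 3)/8 = (⅛)*2 = ¼ ≈ 0.25000)
h(j) = ¼ + 2*j (h(j) = (j + j) + ¼ = 2*j + ¼ = ¼ + 2*j)
t = -7 (t = 0 - 1*7 = 0 - 7 = -7)
(t + h(P*(2 - 2)))² = (-7 + (¼ + 2*(-(2 - 2))))² = (-7 + (¼ + 2*(-1*0)))² = (-7 + (¼ + 2*0))² = (-7 + (¼ + 0))² = (-7 + ¼)² = (-27/4)² = 729/16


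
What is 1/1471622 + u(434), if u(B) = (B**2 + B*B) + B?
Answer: 555016350813/1471622 ≈ 3.7715e+5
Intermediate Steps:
u(B) = B + 2*B**2 (u(B) = (B**2 + B**2) + B = 2*B**2 + B = B + 2*B**2)
1/1471622 + u(434) = 1/1471622 + 434*(1 + 2*434) = 1/1471622 + 434*(1 + 868) = 1/1471622 + 434*869 = 1/1471622 + 377146 = 555016350813/1471622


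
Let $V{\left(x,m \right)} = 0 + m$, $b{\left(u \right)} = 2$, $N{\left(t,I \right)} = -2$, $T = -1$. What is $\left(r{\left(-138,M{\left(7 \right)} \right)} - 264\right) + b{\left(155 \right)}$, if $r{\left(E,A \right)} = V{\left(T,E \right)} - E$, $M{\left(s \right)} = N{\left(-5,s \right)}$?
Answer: $-262$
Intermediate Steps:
$M{\left(s \right)} = -2$
$V{\left(x,m \right)} = m$
$r{\left(E,A \right)} = 0$ ($r{\left(E,A \right)} = E - E = 0$)
$\left(r{\left(-138,M{\left(7 \right)} \right)} - 264\right) + b{\left(155 \right)} = \left(0 - 264\right) + 2 = -264 + 2 = -262$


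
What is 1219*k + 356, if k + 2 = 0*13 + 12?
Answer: 12546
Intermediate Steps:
k = 10 (k = -2 + (0*13 + 12) = -2 + (0 + 12) = -2 + 12 = 10)
1219*k + 356 = 1219*10 + 356 = 12190 + 356 = 12546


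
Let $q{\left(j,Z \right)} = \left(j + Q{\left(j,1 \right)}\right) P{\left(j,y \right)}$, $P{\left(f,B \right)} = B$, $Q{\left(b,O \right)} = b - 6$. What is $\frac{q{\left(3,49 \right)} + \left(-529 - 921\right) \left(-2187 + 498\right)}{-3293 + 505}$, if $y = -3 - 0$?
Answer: $- \frac{1224525}{1394} \approx -878.43$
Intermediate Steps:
$Q{\left(b,O \right)} = -6 + b$ ($Q{\left(b,O \right)} = b - 6 = -6 + b$)
$y = -3$ ($y = -3 + 0 = -3$)
$q{\left(j,Z \right)} = 18 - 6 j$ ($q{\left(j,Z \right)} = \left(j + \left(-6 + j\right)\right) \left(-3\right) = \left(-6 + 2 j\right) \left(-3\right) = 18 - 6 j$)
$\frac{q{\left(3,49 \right)} + \left(-529 - 921\right) \left(-2187 + 498\right)}{-3293 + 505} = \frac{\left(18 - 18\right) + \left(-529 - 921\right) \left(-2187 + 498\right)}{-3293 + 505} = \frac{\left(18 - 18\right) - -2449050}{-2788} = \left(0 + 2449050\right) \left(- \frac{1}{2788}\right) = 2449050 \left(- \frac{1}{2788}\right) = - \frac{1224525}{1394}$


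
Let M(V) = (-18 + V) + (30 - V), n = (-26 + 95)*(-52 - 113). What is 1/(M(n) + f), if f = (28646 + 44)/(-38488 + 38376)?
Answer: -56/13673 ≈ -0.0040957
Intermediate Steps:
n = -11385 (n = 69*(-165) = -11385)
f = -14345/56 (f = 28690/(-112) = 28690*(-1/112) = -14345/56 ≈ -256.16)
M(V) = 12
1/(M(n) + f) = 1/(12 - 14345/56) = 1/(-13673/56) = -56/13673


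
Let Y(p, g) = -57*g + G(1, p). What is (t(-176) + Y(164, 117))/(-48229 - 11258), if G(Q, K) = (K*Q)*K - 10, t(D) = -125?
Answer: -20092/59487 ≈ -0.33775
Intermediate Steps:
G(Q, K) = -10 + Q*K² (G(Q, K) = Q*K² - 10 = -10 + Q*K²)
Y(p, g) = -10 + p² - 57*g (Y(p, g) = -57*g + (-10 + 1*p²) = -57*g + (-10 + p²) = -10 + p² - 57*g)
(t(-176) + Y(164, 117))/(-48229 - 11258) = (-125 + (-10 + 164² - 57*117))/(-48229 - 11258) = (-125 + (-10 + 26896 - 6669))/(-59487) = (-125 + 20217)*(-1/59487) = 20092*(-1/59487) = -20092/59487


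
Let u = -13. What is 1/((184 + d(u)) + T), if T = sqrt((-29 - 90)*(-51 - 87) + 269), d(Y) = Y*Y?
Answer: 353/107918 - sqrt(16691)/107918 ≈ 0.0020739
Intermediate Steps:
d(Y) = Y**2
T = sqrt(16691) (T = sqrt(-119*(-138) + 269) = sqrt(16422 + 269) = sqrt(16691) ≈ 129.19)
1/((184 + d(u)) + T) = 1/((184 + (-13)**2) + sqrt(16691)) = 1/((184 + 169) + sqrt(16691)) = 1/(353 + sqrt(16691))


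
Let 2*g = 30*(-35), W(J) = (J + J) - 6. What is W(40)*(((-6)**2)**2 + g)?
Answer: 57054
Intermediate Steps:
W(J) = -6 + 2*J (W(J) = 2*J - 6 = -6 + 2*J)
g = -525 (g = (30*(-35))/2 = (1/2)*(-1050) = -525)
W(40)*(((-6)**2)**2 + g) = (-6 + 2*40)*(((-6)**2)**2 - 525) = (-6 + 80)*(36**2 - 525) = 74*(1296 - 525) = 74*771 = 57054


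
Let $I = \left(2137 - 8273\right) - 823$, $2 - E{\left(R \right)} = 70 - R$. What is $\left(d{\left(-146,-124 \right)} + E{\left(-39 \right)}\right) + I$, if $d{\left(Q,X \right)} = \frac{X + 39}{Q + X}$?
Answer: $- \frac{381547}{54} \approx -7065.7$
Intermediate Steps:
$E{\left(R \right)} = -68 + R$ ($E{\left(R \right)} = 2 - \left(70 - R\right) = 2 + \left(-70 + R\right) = -68 + R$)
$d{\left(Q,X \right)} = \frac{39 + X}{Q + X}$
$I = -6959$ ($I = -6136 - 823 = -6959$)
$\left(d{\left(-146,-124 \right)} + E{\left(-39 \right)}\right) + I = \left(\frac{39 - 124}{-146 - 124} - 107\right) - 6959 = \left(\frac{1}{-270} \left(-85\right) - 107\right) - 6959 = \left(\left(- \frac{1}{270}\right) \left(-85\right) - 107\right) - 6959 = \left(\frac{17}{54} - 107\right) - 6959 = - \frac{5761}{54} - 6959 = - \frac{381547}{54}$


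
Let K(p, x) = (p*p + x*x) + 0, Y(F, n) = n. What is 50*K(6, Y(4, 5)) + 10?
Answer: 3060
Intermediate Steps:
K(p, x) = p**2 + x**2 (K(p, x) = (p**2 + x**2) + 0 = p**2 + x**2)
50*K(6, Y(4, 5)) + 10 = 50*(6**2 + 5**2) + 10 = 50*(36 + 25) + 10 = 50*61 + 10 = 3050 + 10 = 3060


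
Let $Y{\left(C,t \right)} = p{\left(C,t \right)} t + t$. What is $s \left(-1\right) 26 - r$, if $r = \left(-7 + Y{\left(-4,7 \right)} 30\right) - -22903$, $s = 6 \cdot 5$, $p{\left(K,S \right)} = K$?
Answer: $-23046$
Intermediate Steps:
$s = 30$
$Y{\left(C,t \right)} = t + C t$ ($Y{\left(C,t \right)} = C t + t = t + C t$)
$r = 22266$ ($r = \left(-7 + 7 \left(1 - 4\right) 30\right) - -22903 = \left(-7 + 7 \left(-3\right) 30\right) + 22903 = \left(-7 - 630\right) + 22903 = -637 + 22903 = 22266$)
$s \left(-1\right) 26 - r = 30 \left(-1\right) 26 - 22266 = \left(-30\right) 26 - 22266 = -780 - 22266 = -23046$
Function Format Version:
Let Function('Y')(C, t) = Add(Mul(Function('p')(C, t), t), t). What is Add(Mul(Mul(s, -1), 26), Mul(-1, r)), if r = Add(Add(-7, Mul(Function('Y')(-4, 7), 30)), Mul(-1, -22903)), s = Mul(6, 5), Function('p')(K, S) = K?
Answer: -23046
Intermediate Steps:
s = 30
Function('Y')(C, t) = Add(t, Mul(C, t)) (Function('Y')(C, t) = Add(Mul(C, t), t) = Add(t, Mul(C, t)))
r = 22266 (r = Add(Add(-7, Mul(Mul(7, Add(1, -4)), 30)), Mul(-1, -22903)) = Add(Add(-7, Mul(Mul(7, -3), 30)), 22903) = Add(Add(-7, Mul(-21, 30)), 22903) = Add(Add(-7, -630), 22903) = Add(-637, 22903) = 22266)
Add(Mul(Mul(s, -1), 26), Mul(-1, r)) = Add(Mul(Mul(30, -1), 26), Mul(-1, 22266)) = Add(Mul(-30, 26), -22266) = Add(-780, -22266) = -23046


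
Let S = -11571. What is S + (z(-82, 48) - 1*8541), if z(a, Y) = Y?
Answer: -20064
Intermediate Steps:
S + (z(-82, 48) - 1*8541) = -11571 + (48 - 1*8541) = -11571 + (48 - 8541) = -11571 - 8493 = -20064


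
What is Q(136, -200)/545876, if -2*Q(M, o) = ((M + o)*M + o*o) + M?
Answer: -3929/136469 ≈ -0.028790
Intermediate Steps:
Q(M, o) = -M/2 - o**2/2 - M*(M + o)/2 (Q(M, o) = -(((M + o)*M + o*o) + M)/2 = -((M*(M + o) + o**2) + M)/2 = -((o**2 + M*(M + o)) + M)/2 = -(M + o**2 + M*(M + o))/2 = -M/2 - o**2/2 - M*(M + o)/2)
Q(136, -200)/545876 = (-1/2*136 - 1/2*136**2 - 1/2*(-200)**2 - 1/2*136*(-200))/545876 = (-68 - 1/2*18496 - 1/2*40000 + 13600)*(1/545876) = (-68 - 9248 - 20000 + 13600)*(1/545876) = -15716*1/545876 = -3929/136469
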